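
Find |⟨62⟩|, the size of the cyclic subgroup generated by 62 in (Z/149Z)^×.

148

The order of 62 must divide φ(149) = 149 − 1 = 148 = 2^2 · 37.
Divisors of 148: 1, 2, 4, 37, 74, 148.
Check 62^d mod 149 for each divisor in increasing order:
62^1 ≡ 62 (mod 149)
62^2 ≡ 119 (mod 149)
62^4 ≡ 6 (mod 149)
62^37 ≡ 105 (mod 149)
62^74 ≡ 148 (mod 149)
62^148 ≡ 1 (mod 149) ✓
Hence ord(62) = 148.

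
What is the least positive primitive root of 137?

φ(137) = 137 − 1 = 136 = 2^3 · 17.
g is a primitive root iff g^(136/q) ≢ 1 (mod 137) for each prime q ∈ {2, 17}.
g = 2: 2^68 ≡ 1 — hits 1, so not a primitive root.
g = 3: 3^68 ≡ 136; 3^8 ≡ 122 — none is 1, so 3 is a primitive root.
The smallest primitive root modulo 137 is 3.

3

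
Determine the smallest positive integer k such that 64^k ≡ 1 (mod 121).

ord(64) | φ(121) = φ(11^2) = 11·(11−1) = 110 = 2 · 5 · 11.
Divisors of 110: 1, 2, 5, 10, 11, 22, 55, 110.
Test each divisor d:
64^1 ≡ 64 (mod 121)
64^2 ≡ 103 (mod 121)
64^5 ≡ 45 (mod 121)
64^10 ≡ 89 (mod 121)
64^11 ≡ 9 (mod 121)
64^22 ≡ 81 (mod 121)
64^55 ≡ 1 (mod 121) ✓
So ord_121(64) = 55.

55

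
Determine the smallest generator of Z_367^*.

6

φ(367) = 367 − 1 = 366 = 2 · 3 · 61.
g is a primitive root iff g^(366/q) ≢ 1 (mod 367) for each prime q ∈ {2, 3, 61}.
g = 2: 2^183 ≡ 1 — hits 1, so not a primitive root.
g = 3: 3^183 ≡ 366; 3^122 ≡ 1 — hits 1, so not a primitive root.
g = 4: 4^183 ≡ 1 — hits 1, so not a primitive root.
g = 5: 5^183 ≡ 366; 5^122 ≡ 1 — hits 1, so not a primitive root.
g = 6: 6^183 ≡ 366; 6^122 ≡ 283; 6^6 ≡ 47 — none is 1, so 6 is a primitive root.
The smallest primitive root modulo 367 is 6.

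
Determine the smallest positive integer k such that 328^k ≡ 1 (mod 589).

45

Since 328 ∈ (Z/589Z)^×, its order divides φ(589) = φ(19·31) = (19−1)·(31−1) = 18·30 = 540 = 2^2 · 3^3 · 5.
Divisors of 540: 1, 2, 3, 4, 5, 6, 9, 10, 12, 15, 18, 20, 27, 30, 36, 45, 54, 60, 90, 108, 135, 180, 270, 540.
Test each divisor d:
328^1 ≡ 328
328^2 ≡ 386
328^3 ≡ 562
328^4 ≡ 568
328^5 ≡ 180
328^6 ≡ 140
328^9 ≡ 343
328^10 ≡ 5
328^12 ≡ 163
328^15 ≡ 311
328^18 ≡ 438
328^20 ≡ 25
328^27 ≡ 39
328^30 ≡ 125
328^36 ≡ 419
328^45 ≡ 1
So ord_589(328) = 45.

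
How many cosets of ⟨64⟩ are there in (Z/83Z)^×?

2

By Lagrange's theorem, ord_83(64) divides φ(83) = 83 − 1 = 82 = 2 · 41.
Divisors of 82: 1, 2, 41, 82.
Check 64^d mod 83 for each divisor in increasing order:
64^1 ≡ 64
64^2 ≡ 29
64^41 ≡ 1
The order of 64 is 41, so the subgroup it generates has 41 elements.
The index is φ(83) / ord(64) = 82 / 41 = 2.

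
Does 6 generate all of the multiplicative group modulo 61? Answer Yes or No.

φ(61) = 61 − 1 = 60 = 2^2 · 3 · 5.
An element g generates (Z/61Z)^× iff g^(60/q) ≢ 1 (mod 61) for each prime q ∈ {2, 3, 5}.
6^30 ≡ 60 (mod 61)  [q = 2: ≢ 1 ✓]
6^20 ≡ 47 (mod 61)  [q = 3: ≢ 1 ✓]
6^12 ≡ 20 (mod 61)  [q = 5: ≢ 1 ✓]
None equal 1, so ord_61(6) = 60: 6 is a primitive root.

Yes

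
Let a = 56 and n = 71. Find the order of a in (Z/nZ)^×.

70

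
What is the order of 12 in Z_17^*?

16

By Lagrange's theorem, ord_17(12) divides φ(17) = 17 − 1 = 16 = 2^4.
Divisors of 16: 1, 2, 4, 8, 16.
Evaluate successive powers at the divisors of 16:
12^1 ≡ 12 (mod 17)
12^2 ≡ 8 (mod 17)
12^4 ≡ 13 (mod 17)
12^8 ≡ 16 (mod 17)
12^16 ≡ 1 (mod 17) ✓
So ord_17(12) = 16.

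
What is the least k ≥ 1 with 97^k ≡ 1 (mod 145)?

The order of 97 must divide φ(145) = φ(5·29) = (5−1)·(29−1) = 4·28 = 112 = 2^4 · 7.
Divisors of 112: 1, 2, 4, 7, 8, 14, 16, 28, 56, 112.
Evaluate successive powers at the divisors of 112:
97^1 ≡ 97 (mod 145)
97^2 ≡ 129 (mod 145)
97^4 ≡ 111 (mod 145)
97^7 ≡ 133 (mod 145)
97^8 ≡ 141 (mod 145)
97^14 ≡ 144 (mod 145)
97^16 ≡ 16 (mod 145)
97^28 ≡ 1 (mod 145) ✓
The smallest such exponent is 28, so the order of 97 is 28.

28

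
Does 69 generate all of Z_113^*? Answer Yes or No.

No

φ(113) = 113 − 1 = 112 = 2^4 · 7.
It suffices to check that the order of 69 is not a proper divisor of 112: compute 69^(112/q) for q ∈ {2, 7}.
69^56 ≡ 1 (mod 113)  [q = 2: ≡ 1 ✗]
69^16 ≡ 1 (mod 113)  [q = 7: ≡ 1 ✗]
69^56 ≡ 1 shows ord(69) | 56, strictly less than φ(113); not a primitive root.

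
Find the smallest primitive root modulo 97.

φ(97) = 97 − 1 = 96 = 2^5 · 3.
Test candidates g = 2, 3, … against the prime factors q ∈ {2, 3} of φ(97): g is a generator iff g^(96/q) ≢ 1 for every such q.
g = 2: 2^48 ≡ 1 — hits 1, so not a primitive root.
g = 3: 3^48 ≡ 1 — hits 1, so not a primitive root.
g = 4: 4^48 ≡ 1 — hits 1, so not a primitive root.
g = 5: 5^48 ≡ 96; 5^32 ≡ 35 — none is 1, so 5 is a primitive root.
Hence the least primitive root of 97 is 5.

5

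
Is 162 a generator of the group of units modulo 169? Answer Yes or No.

Yes

φ(169) = φ(13^2) = 13·(13−1) = 156 = 2^2 · 3 · 13.
It suffices to check that the order of 162 is not a proper divisor of 156: compute 162^(156/q) for q ∈ {2, 3, 13}.
162^78 ≡ 168 (mod 169)  [q = 2: ≢ 1 ✓]
162^52 ≡ 22 (mod 169)  [q = 3: ≢ 1 ✓]
162^12 ≡ 118 (mod 169)  [q = 13: ≢ 1 ✓]
Every test exponent gives a nontrivial residue, hence 162 generates the full group.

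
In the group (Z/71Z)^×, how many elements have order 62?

φ(71) = 71 − 1 = 70 = 2 · 5 · 7.
Since (Z/71Z)^× is cyclic of order 70, the number of elements of order d is φ(d) when d | 70 and 0 otherwise.
Since 62 ∤ 70, the count is 0.

0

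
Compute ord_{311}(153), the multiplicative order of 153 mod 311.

310

The order of 153 must divide φ(311) = 311 − 1 = 310 = 2 · 5 · 31.
Divisors of 310: 1, 2, 5, 10, 31, 62, 155, 310.
Test each divisor d:
153^1 ≡ 153 (mod 311)
153^2 ≡ 84 (mod 311)
153^5 ≡ 87 (mod 311)
153^10 ≡ 105 (mod 311)
153^31 ≡ 259 (mod 311)
153^62 ≡ 216 (mod 311)
153^155 ≡ 310 (mod 311)
153^310 ≡ 1 (mod 311) ✓
Therefore the multiplicative order of 153 modulo 311 is 310.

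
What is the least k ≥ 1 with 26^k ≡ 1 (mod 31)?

By Lagrange's theorem, ord_31(26) divides φ(31) = 31 − 1 = 30 = 2 · 3 · 5.
Divisors of 30: 1, 2, 3, 5, 6, 10, 15, 30.
Check 26^d mod 31 for each divisor in increasing order:
26^1 ≡ 26 (mod 31)
26^2 ≡ 25 (mod 31)
26^3 ≡ 30 (mod 31)
26^5 ≡ 6 (mod 31)
26^6 ≡ 1 (mod 31) ✓
So ord_31(26) = 6.

6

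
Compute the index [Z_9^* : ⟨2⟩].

By Lagrange's theorem, ord_9(2) divides φ(9) = φ(3^2) = 3·(3−1) = 6 = 2 · 3.
Divisors of 6: 1, 2, 3, 6.
Compute 2^d (mod 9) for the divisors d until we hit 1:
2^1 ≡ 2
2^2 ≡ 4
2^3 ≡ 8
2^6 ≡ 1
Thus |⟨2⟩| = ord(2) = 6.
Index = |(Z/9Z)^×| / |⟨2⟩| = 6 / 6 = 1.

1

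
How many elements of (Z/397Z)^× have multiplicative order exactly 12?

4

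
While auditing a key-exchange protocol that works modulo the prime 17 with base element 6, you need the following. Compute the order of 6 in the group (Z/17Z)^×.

16

Since 6 ∈ (Z/17Z)^×, its order divides φ(17) = 17 − 1 = 16 = 2^4.
Divisors of 16: 1, 2, 4, 8, 16.
Compute 6^d (mod 17) for the divisors d until we hit 1:
6^1 ≡ 6
6^2 ≡ 2
6^4 ≡ 4
6^8 ≡ 16
6^16 ≡ 1
Hence ord(6) = 16.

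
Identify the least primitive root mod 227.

2

φ(227) = 227 − 1 = 226 = 2 · 113.
g is a primitive root iff g^(226/q) ≢ 1 (mod 227) for each prime q ∈ {2, 113}.
g = 2: 2^113 ≡ 226; 2^2 ≡ 4 — none is 1, so 2 is a primitive root.
So 2 is the smallest generator of (Z/227Z)^×.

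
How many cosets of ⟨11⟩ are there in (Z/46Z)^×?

Since 11 ∈ (Z/46Z)^×, its order divides φ(46) = φ(2)·φ(23) = 1·22 = 22 = 2 · 11.
Divisors of 22: 1, 2, 11, 22.
Test each divisor d:
11^1 ≡ 11
11^2 ≡ 29
11^11 ≡ 45
11^22 ≡ 1
Thus |⟨11⟩| = ord(11) = 22.
Index = |(Z/46Z)^×| / |⟨11⟩| = 22 / 22 = 1.

1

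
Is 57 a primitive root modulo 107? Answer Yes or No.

φ(107) = 107 − 1 = 106 = 2 · 53.
Test 57^(106/q) mod 107 for each prime factor q of 106:
57^53 ≡ 1 (mod 107)  [q = 2: ≡ 1 ✗]
57^2 ≡ 39 (mod 107)  [q = 53: ≢ 1 ✓]
The check at q = 2 fails, so 57 generates a proper subgroup.

No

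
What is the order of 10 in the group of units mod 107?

53

ord(10) | φ(107) = 107 − 1 = 106 = 2 · 53.
Divisors of 106: 1, 2, 53, 106.
Evaluate successive powers at the divisors of 106:
10^1 ≡ 10 (mod 107)
10^2 ≡ 100 (mod 107)
10^53 ≡ 1 (mod 107) ✓
So ord_107(10) = 53.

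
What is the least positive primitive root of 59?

2

φ(59) = 59 − 1 = 58 = 2 · 29.
g is a primitive root iff g^(58/q) ≢ 1 (mod 59) for each prime q ∈ {2, 29}.
g = 2: 2^29 ≡ 58; 2^2 ≡ 4 — none is 1, so 2 is a primitive root.
The smallest primitive root modulo 59 is 2.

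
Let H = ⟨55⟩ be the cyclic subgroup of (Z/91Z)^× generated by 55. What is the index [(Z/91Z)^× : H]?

12

By Lagrange's theorem, ord_91(55) divides φ(91) = φ(7·13) = (7−1)·(13−1) = 6·12 = 72 = 2^3 · 3^2.
Divisors of 72: 1, 2, 3, 4, 6, 8, 9, 12, 18, 24, 36, 72.
Compute 55^d (mod 91) for the divisors d until we hit 1:
55^1 ≡ 55
55^2 ≡ 22
55^3 ≡ 27
55^4 ≡ 29
55^6 ≡ 1
Thus |⟨55⟩| = ord(55) = 6.
[(Z/91Z)^× : ⟨55⟩] = 72/6 = 12.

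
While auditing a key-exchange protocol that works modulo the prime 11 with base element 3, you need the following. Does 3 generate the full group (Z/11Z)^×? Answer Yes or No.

φ(11) = 11 − 1 = 10 = 2 · 5.
3 is a primitive root mod 11 iff 3^(φ(11)/q) ≢ 1 for every prime q | φ(11), i.e. q ∈ {2, 5}.
3^5 ≡ 1 (mod 11)  [q = 2: ≡ 1 ✗]
3^2 ≡ 9 (mod 11)  [q = 5: ≢ 1 ✓]
3^5 ≡ 1 shows ord(3) | 5, strictly less than φ(11); not a primitive root.

No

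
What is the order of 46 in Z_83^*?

82

Since 46 ∈ (Z/83Z)^×, its order divides φ(83) = 83 − 1 = 82 = 2 · 41.
Divisors of 82: 1, 2, 41, 82.
Compute 46^d (mod 83) for the divisors d until we hit 1:
46^1 ≡ 46 (mod 83)
46^2 ≡ 41 (mod 83)
46^41 ≡ 82 (mod 83)
46^82 ≡ 1 (mod 83) ✓
Hence ord(46) = 82.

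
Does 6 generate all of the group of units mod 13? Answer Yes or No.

Yes

φ(13) = 13 − 1 = 12 = 2^2 · 3.
Test 6^(12/q) mod 13 for each prime factor q of 12:
6^6 ≡ 12 (mod 13)  [q = 2: ≢ 1 ✓]
6^4 ≡ 9 (mod 13)  [q = 3: ≢ 1 ✓]
Every test exponent gives a nontrivial residue, hence 6 generates the full group.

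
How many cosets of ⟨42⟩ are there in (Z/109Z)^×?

1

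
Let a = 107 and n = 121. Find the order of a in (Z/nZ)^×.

110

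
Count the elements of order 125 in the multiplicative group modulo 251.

φ(251) = 251 − 1 = 250 = 2 · 5^3.
In a cyclic group of order 250, there are φ(d) elements of order d for each divisor d of 250, and zero for non-divisors.
125 = 5^3 divides 250, and φ(125) = 100.

100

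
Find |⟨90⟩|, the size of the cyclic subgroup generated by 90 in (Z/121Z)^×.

The order of 90 must divide φ(121) = φ(11^2) = 11·(11−1) = 110 = 2 · 5 · 11.
Divisors of 110: 1, 2, 5, 10, 11, 22, 55, 110.
Compute 90^d (mod 121) for the divisors d until we hit 1:
90^1 ≡ 90 (mod 121)
90^2 ≡ 114 (mod 121)
90^5 ≡ 54 (mod 121)
90^10 ≡ 12 (mod 121)
90^11 ≡ 112 (mod 121)
90^22 ≡ 81 (mod 121)
90^55 ≡ 120 (mod 121)
90^110 ≡ 1 (mod 121) ✓
Therefore the multiplicative order of 90 modulo 121 is 110.

110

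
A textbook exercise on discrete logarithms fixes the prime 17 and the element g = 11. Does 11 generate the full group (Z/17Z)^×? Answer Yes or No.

φ(17) = 17 − 1 = 16 = 2^4.
It suffices to check that the order of 11 is not a proper divisor of 16: compute 11^(16/q) for q ∈ {2}.
11^8 ≡ 16 (mod 17)  [q = 2: ≢ 1 ✓]
Every test exponent gives a nontrivial residue, hence 11 generates the full group.

Yes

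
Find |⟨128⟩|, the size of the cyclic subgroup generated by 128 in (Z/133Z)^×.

ord(128) | φ(133) = φ(7·19) = (7−1)·(19−1) = 6·18 = 108 = 2^2 · 3^3.
Divisors of 108: 1, 2, 3, 4, 6, 9, 12, 18, 27, 36, 54, 108.
Test each divisor d:
128^1 ≡ 128
128^2 ≡ 25
128^3 ≡ 8
128^4 ≡ 93
128^6 ≡ 64
128^9 ≡ 113
128^12 ≡ 106
128^18 ≡ 1
So ord_133(128) = 18.

18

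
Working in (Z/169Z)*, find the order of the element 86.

52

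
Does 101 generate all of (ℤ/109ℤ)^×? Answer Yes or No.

No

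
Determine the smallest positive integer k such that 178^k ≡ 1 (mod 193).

192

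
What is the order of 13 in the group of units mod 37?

36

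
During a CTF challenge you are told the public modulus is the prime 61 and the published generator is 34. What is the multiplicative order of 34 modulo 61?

5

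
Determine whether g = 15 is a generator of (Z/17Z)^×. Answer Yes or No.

φ(17) = 17 − 1 = 16 = 2^4.
Test 15^(16/q) mod 17 for each prime factor q of 16:
15^8 ≡ 1 (mod 17)  [q = 2: ≡ 1 ✗]
15^8 ≡ 1 shows ord(15) | 8, strictly less than φ(17); not a primitive root.

No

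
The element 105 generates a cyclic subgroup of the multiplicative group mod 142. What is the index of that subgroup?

The order of 105 must divide φ(142) = φ(2)·φ(71) = 1·70 = 70 = 2 · 5 · 7.
Divisors of 70: 1, 2, 5, 7, 10, 14, 35, 70.
Evaluate successive powers at the divisors of 70:
105^1 ≡ 105
105^2 ≡ 91
105^5 ≡ 39
105^7 ≡ 141
105^10 ≡ 101
105^14 ≡ 1
So ord_142(105) = 14, hence |⟨105⟩| = 14.
The index is φ(142) / ord(105) = 70 / 14 = 5.

5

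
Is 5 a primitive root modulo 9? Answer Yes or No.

Yes

φ(9) = φ(3^2) = 3·(3−1) = 6 = 2 · 3.
It suffices to check that the order of 5 is not a proper divisor of 6: compute 5^(6/q) for q ∈ {2, 3}.
5^3 ≡ 8 (mod 9)  [q = 2: ≢ 1 ✓]
5^2 ≡ 7 (mod 9)  [q = 3: ≢ 1 ✓]
None equal 1, so ord_9(5) = 6: 5 is a primitive root.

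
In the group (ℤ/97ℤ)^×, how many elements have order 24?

8

φ(97) = 97 − 1 = 96 = 2^5 · 3.
Since (Z/97Z)^× is cyclic of order 96, the number of elements of order d is φ(d) when d | 96 and 0 otherwise.
24 = 2^3 · 3 divides 96, and φ(24) = 8.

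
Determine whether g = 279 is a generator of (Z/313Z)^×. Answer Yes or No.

Yes

φ(313) = 313 − 1 = 312 = 2^3 · 3 · 13.
279 is a primitive root mod 313 iff 279^(φ(313)/q) ≢ 1 for every prime q | φ(313), i.e. q ∈ {2, 3, 13}.
279^156 ≡ 312 (mod 313)  [q = 2: ≢ 1 ✓]
279^104 ≡ 98 (mod 313)  [q = 3: ≢ 1 ✓]
279^24 ≡ 294 (mod 313)  [q = 13: ≢ 1 ✓]
Every test exponent gives a nontrivial residue, hence 279 generates the full group.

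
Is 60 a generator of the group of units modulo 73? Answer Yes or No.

φ(73) = 73 − 1 = 72 = 2^3 · 3^2.
60 is a primitive root mod 73 iff 60^(φ(73)/q) ≢ 1 for every prime q | φ(73), i.e. q ∈ {2, 3}.
60^36 ≡ 72 (mod 73)  [q = 2: ≢ 1 ✓]
60^24 ≡ 64 (mod 73)  [q = 3: ≢ 1 ✓]
All checks pass, so 60 has order 72 and is a primitive root modulo 73.

Yes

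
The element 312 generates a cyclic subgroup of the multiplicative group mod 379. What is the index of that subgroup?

3

Since 312 ∈ (Z/379Z)^×, its order divides φ(379) = 379 − 1 = 378 = 2 · 3^3 · 7.
Divisors of 378: 1, 2, 3, 6, 7, 9, 14, 18, 21, 27, 42, 54, 63, 126, 189, 378.
Evaluate successive powers at the divisors of 378:
312^1 ≡ 312
312^2 ≡ 320
312^3 ≡ 163
312^6 ≡ 39
312^7 ≡ 40
312^9 ≡ 293
312^14 ≡ 84
312^18 ≡ 195
312^21 ≡ 328
312^27 ≡ 285
312^42 ≡ 327
312^54 ≡ 119
312^63 ≡ 378
312^126 ≡ 1
Thus |⟨312⟩| = ord(312) = 126.
[(Z/379Z)^× : ⟨312⟩] = 378/126 = 3.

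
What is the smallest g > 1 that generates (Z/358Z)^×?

7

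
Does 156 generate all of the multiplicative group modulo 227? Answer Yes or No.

Yes

φ(227) = 227 − 1 = 226 = 2 · 113.
An element g generates (Z/227Z)^× iff g^(226/q) ≢ 1 (mod 227) for each prime q ∈ {2, 113}.
156^113 ≡ 226 (mod 227)  [q = 2: ≢ 1 ✓]
156^2 ≡ 47 (mod 227)  [q = 113: ≢ 1 ✓]
Every test exponent gives a nontrivial residue, hence 156 generates the full group.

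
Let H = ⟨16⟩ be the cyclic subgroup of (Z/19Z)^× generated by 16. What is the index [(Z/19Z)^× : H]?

2

The order of 16 must divide φ(19) = 19 − 1 = 18 = 2 · 3^2.
Divisors of 18: 1, 2, 3, 6, 9, 18.
Compute 16^d (mod 19) for the divisors d until we hit 1:
16^1 ≡ 16 (mod 19)
16^2 ≡ 9 (mod 19)
16^3 ≡ 11 (mod 19)
16^6 ≡ 7 (mod 19)
16^9 ≡ 1 (mod 19) ✓
Thus |⟨16⟩| = ord(16) = 9.
Index = |(Z/19Z)^×| / |⟨16⟩| = 18 / 9 = 2.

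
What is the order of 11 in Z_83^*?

ord(11) | φ(83) = 83 − 1 = 82 = 2 · 41.
Divisors of 82: 1, 2, 41, 82.
Compute 11^d (mod 83) for the divisors d until we hit 1:
11^1 ≡ 11 (mod 83)
11^2 ≡ 38 (mod 83)
11^41 ≡ 1 (mod 83) ✓
Hence ord(11) = 41.

41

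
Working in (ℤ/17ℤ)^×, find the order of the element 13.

Since 13 ∈ (Z/17Z)^×, its order divides φ(17) = 17 − 1 = 16 = 2^4.
Divisors of 16: 1, 2, 4, 8, 16.
Test each divisor d:
13^1 ≡ 13 (mod 17)
13^2 ≡ 16 (mod 17)
13^4 ≡ 1 (mod 17) ✓
Hence ord(13) = 4.

4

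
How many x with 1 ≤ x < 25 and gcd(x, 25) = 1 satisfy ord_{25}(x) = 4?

2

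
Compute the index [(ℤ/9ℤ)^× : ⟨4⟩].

By Lagrange's theorem, ord_9(4) divides φ(9) = φ(3^2) = 3·(3−1) = 6 = 2 · 3.
Divisors of 6: 1, 2, 3, 6.
Check 4^d mod 9 for each divisor in increasing order:
4^1 ≡ 4 (mod 9)
4^2 ≡ 7 (mod 9)
4^3 ≡ 1 (mod 9) ✓
Thus |⟨4⟩| = ord(4) = 3.
Index = |(Z/9Z)^×| / |⟨4⟩| = 6 / 3 = 2.

2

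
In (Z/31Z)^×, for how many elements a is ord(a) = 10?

φ(31) = 31 − 1 = 30 = 2 · 3 · 5.
Since (Z/31Z)^× is cyclic of order 30, the number of elements of order d is φ(d) when d | 30 and 0 otherwise.
10 = 2 · 5 divides 30, and φ(10) = 4.

4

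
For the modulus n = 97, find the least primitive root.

5

φ(97) = 97 − 1 = 96 = 2^5 · 3.
Test candidates g = 2, 3, … against the prime factors q ∈ {2, 3} of φ(97): g is a generator iff g^(96/q) ≢ 1 for every such q.
g = 2: 2^48 ≡ 1 — hits 1, so not a primitive root.
g = 3: 3^48 ≡ 1 — hits 1, so not a primitive root.
g = 4: 4^48 ≡ 1 — hits 1, so not a primitive root.
g = 5: 5^48 ≡ 96; 5^32 ≡ 35 — none is 1, so 5 is a primitive root.
The smallest primitive root modulo 97 is 5.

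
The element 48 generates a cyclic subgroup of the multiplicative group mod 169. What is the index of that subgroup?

Since 48 ∈ (Z/169Z)^×, its order divides φ(169) = φ(13^2) = 13·(13−1) = 156 = 2^2 · 3 · 13.
Divisors of 156: 1, 2, 3, 4, 6, 12, 13, 26, 39, 52, 78, 156.
Compute 48^d (mod 169) for the divisors d until we hit 1:
48^1 ≡ 48
48^2 ≡ 107
48^3 ≡ 66
48^4 ≡ 126
48^6 ≡ 131
48^12 ≡ 92
48^13 ≡ 22
48^26 ≡ 146
48^39 ≡ 1
Thus |⟨48⟩| = ord(48) = 39.
Index = |(Z/169Z)^×| / |⟨48⟩| = 156 / 39 = 4.

4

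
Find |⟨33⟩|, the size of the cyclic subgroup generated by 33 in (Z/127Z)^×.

42

Since 33 ∈ (Z/127Z)^×, its order divides φ(127) = 127 − 1 = 126 = 2 · 3^2 · 7.
Divisors of 126: 1, 2, 3, 6, 7, 9, 14, 18, 21, 42, 63, 126.
Evaluate successive powers at the divisors of 126:
33^1 ≡ 33
33^2 ≡ 73
33^3 ≡ 123
33^6 ≡ 16
33^7 ≡ 20
33^9 ≡ 63
33^14 ≡ 19
33^18 ≡ 32
33^21 ≡ 126
33^42 ≡ 1
Hence ord(33) = 42.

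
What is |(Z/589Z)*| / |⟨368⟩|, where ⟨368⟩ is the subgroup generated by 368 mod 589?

18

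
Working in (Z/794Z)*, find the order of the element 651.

396

The order of 651 must divide φ(794) = φ(2)·φ(397) = 1·396 = 396 = 2^2 · 3^2 · 11.
Divisors of 396: 1, 2, 3, 4, 6, 9, 11, 12, 18, 22, 33, 36, 44, 66, 99, 132, 198, 396.
Check 651^d mod 794 for each divisor in increasing order:
651^1 ≡ 651 (mod 794)
651^2 ≡ 599 (mod 794)
651^3 ≡ 95 (mod 794)
651^4 ≡ 707 (mod 794)
651^6 ≡ 291 (mod 794)
651^9 ≡ 649 (mod 794)
651^11 ≡ 485 (mod 794)
651^12 ≡ 517 (mod 794)
651^18 ≡ 381 (mod 794)
651^22 ≡ 201 (mod 794)
651^33 ≡ 617 (mod 794)
651^36 ≡ 653 (mod 794)
651^44 ≡ 701 (mod 794)
651^66 ≡ 363 (mod 794)
651^99 ≡ 63 (mod 794)
651^132 ≡ 759 (mod 794)
651^198 ≡ 793 (mod 794)
651^396 ≡ 1 (mod 794) ✓
The smallest such exponent is 396, so the order of 651 is 396.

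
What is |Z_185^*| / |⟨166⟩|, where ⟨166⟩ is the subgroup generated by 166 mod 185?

The order of 166 must divide φ(185) = φ(5·37) = (5−1)·(37−1) = 4·36 = 144 = 2^4 · 3^2.
Divisors of 144: 1, 2, 3, 4, 6, 8, 9, 12, 16, 18, 24, 36, 48, 72, 144.
Check 166^d mod 185 for each divisor in increasing order:
166^1 ≡ 166
166^2 ≡ 176
166^3 ≡ 171
166^4 ≡ 81
166^6 ≡ 11
166^8 ≡ 86
166^9 ≡ 31
166^12 ≡ 121
166^16 ≡ 181
166^18 ≡ 36
166^24 ≡ 26
166^36 ≡ 1
So ord_185(166) = 36, hence |⟨166⟩| = 36.
Index = |(Z/185Z)^×| / |⟨166⟩| = 144 / 36 = 4.

4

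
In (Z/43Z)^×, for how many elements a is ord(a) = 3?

φ(43) = 43 − 1 = 42 = 2 · 3 · 7.
Since (Z/43Z)^× is cyclic of order 42, the number of elements of order d is φ(d) when d | 42 and 0 otherwise.
3 | 42, and φ(3) = 3 − 1 = 2.

2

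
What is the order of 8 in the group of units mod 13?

Since 8 ∈ (Z/13Z)^×, its order divides φ(13) = 13 − 1 = 12 = 2^2 · 3.
Divisors of 12: 1, 2, 3, 4, 6, 12.
Compute 8^d (mod 13) for the divisors d until we hit 1:
8^1 ≡ 8 (mod 13)
8^2 ≡ 12 (mod 13)
8^3 ≡ 5 (mod 13)
8^4 ≡ 1 (mod 13) ✓
Hence ord(8) = 4.

4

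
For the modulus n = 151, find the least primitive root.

6

φ(151) = 151 − 1 = 150 = 2 · 3 · 5^2.
g is a primitive root iff g^(150/q) ≢ 1 (mod 151) for each prime q ∈ {2, 3, 5}.
g = 2: 2^75 ≡ 1 — hits 1, so not a primitive root.
g = 3: 3^75 ≡ 150; 3^50 ≡ 1 — hits 1, so not a primitive root.
g = 4: 4^75 ≡ 1 — hits 1, so not a primitive root.
g = 5: 5^75 ≡ 1 — hits 1, so not a primitive root.
g = 6: 6^75 ≡ 150; 6^50 ≡ 32; 6^30 ≡ 59 — none is 1, so 6 is a primitive root.
Hence the least primitive root of 151 is 6.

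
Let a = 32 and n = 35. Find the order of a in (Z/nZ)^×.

12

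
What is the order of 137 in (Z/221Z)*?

12

By Lagrange's theorem, ord_221(137) divides φ(221) = φ(13·17) = (13−1)·(17−1) = 12·16 = 192 = 2^6 · 3.
Divisors of 192: 1, 2, 3, 4, 6, 8, 12, 16, 24, 32, 48, 64, 96, 192.
Test each divisor d:
137^1 ≡ 137 (mod 221)
137^2 ≡ 205 (mod 221)
137^3 ≡ 18 (mod 221)
137^4 ≡ 35 (mod 221)
137^6 ≡ 103 (mod 221)
137^8 ≡ 120 (mod 221)
137^12 ≡ 1 (mod 221) ✓
So ord_221(137) = 12.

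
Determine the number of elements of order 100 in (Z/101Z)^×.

40

φ(101) = 101 − 1 = 100 = 2^2 · 5^2.
In a cyclic group of order 100, there are φ(d) elements of order d for each divisor d of 100, and zero for non-divisors.
100 = 2^2 · 5^2 divides 100, and φ(100) = 40.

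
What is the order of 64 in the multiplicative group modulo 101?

ord(64) | φ(101) = 101 − 1 = 100 = 2^2 · 5^2.
Divisors of 100: 1, 2, 4, 5, 10, 20, 25, 50, 100.
Compute 64^d (mod 101) for the divisors d until we hit 1:
64^1 ≡ 64 (mod 101)
64^2 ≡ 56 (mod 101)
64^4 ≡ 5 (mod 101)
64^5 ≡ 17 (mod 101)
64^10 ≡ 87 (mod 101)
64^20 ≡ 95 (mod 101)
64^25 ≡ 100 (mod 101)
64^50 ≡ 1 (mod 101) ✓
Hence ord(64) = 50.

50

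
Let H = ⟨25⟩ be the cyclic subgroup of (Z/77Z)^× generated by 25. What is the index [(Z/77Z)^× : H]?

ord(25) | φ(77) = φ(7·11) = (7−1)·(11−1) = 6·10 = 60 = 2^2 · 3 · 5.
Divisors of 60: 1, 2, 3, 4, 5, 6, 10, 12, 15, 20, 30, 60.
Compute 25^d (mod 77) for the divisors d until we hit 1:
25^1 ≡ 25 (mod 77)
25^2 ≡ 9 (mod 77)
25^3 ≡ 71 (mod 77)
25^4 ≡ 4 (mod 77)
25^5 ≡ 23 (mod 77)
25^6 ≡ 36 (mod 77)
25^10 ≡ 67 (mod 77)
25^12 ≡ 64 (mod 77)
25^15 ≡ 1 (mod 77) ✓
Thus |⟨25⟩| = ord(25) = 15.
[(Z/77Z)^× : ⟨25⟩] = 60/15 = 4.

4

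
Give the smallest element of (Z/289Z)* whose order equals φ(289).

φ(289) = φ(17^2) = 17·(17−1) = 272 = 2^4 · 17.
Test candidates g = 2, 3, … against the prime factors q ∈ {2, 17} of φ(289): g is a generator iff g^(272/q) ≢ 1 for every such q.
g = 2: 2^136 ≡ 1 — hits 1, so not a primitive root.
g = 3: 3^136 ≡ 288; 3^16 ≡ 171 — none is 1, so 3 is a primitive root.
The smallest primitive root modulo 289 is 3.

3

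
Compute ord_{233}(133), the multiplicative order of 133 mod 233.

116

ord(133) | φ(233) = 233 − 1 = 232 = 2^3 · 29.
Divisors of 232: 1, 2, 4, 8, 29, 58, 116, 232.
Test each divisor d:
133^1 ≡ 133 (mod 233)
133^2 ≡ 214 (mod 233)
133^4 ≡ 128 (mod 233)
133^8 ≡ 74 (mod 233)
133^29 ≡ 89 (mod 233)
133^58 ≡ 232 (mod 233)
133^116 ≡ 1 (mod 233) ✓
Hence ord(133) = 116.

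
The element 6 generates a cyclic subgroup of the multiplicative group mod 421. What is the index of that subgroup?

By Lagrange's theorem, ord_421(6) divides φ(421) = 421 − 1 = 420 = 2^2 · 3 · 5 · 7.
Divisors of 420: 1, 2, 3, 4, 5, 6, 7, 10, 12, 14, 15, 20, 21, 28, 30, 35, 42, 60, 70, 84, 105, 140, 210, 420.
Compute 6^d (mod 421) for the divisors d until we hit 1:
6^1 ≡ 6 (mod 421)
6^2 ≡ 36 (mod 421)
6^3 ≡ 216 (mod 421)
6^4 ≡ 33 (mod 421)
6^5 ≡ 198 (mod 421)
6^6 ≡ 346 (mod 421)
6^7 ≡ 392 (mod 421)
6^10 ≡ 51 (mod 421)
6^12 ≡ 152 (mod 421)
6^14 ≡ 420 (mod 421)
6^15 ≡ 415 (mod 421)
6^20 ≡ 75 (mod 421)
6^21 ≡ 29 (mod 421)
6^28 ≡ 1 (mod 421) ✓
Thus |⟨6⟩| = ord(6) = 28.
[(Z/421Z)^× : ⟨6⟩] = 420/28 = 15.

15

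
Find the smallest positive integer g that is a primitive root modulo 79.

3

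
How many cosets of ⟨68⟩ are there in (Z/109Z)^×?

9

The order of 68 must divide φ(109) = 109 − 1 = 108 = 2^2 · 3^3.
Divisors of 108: 1, 2, 3, 4, 6, 9, 12, 18, 27, 36, 54, 108.
Evaluate successive powers at the divisors of 108:
68^1 ≡ 68
68^2 ≡ 46
68^3 ≡ 76
68^4 ≡ 45
68^6 ≡ 108
68^9 ≡ 33
68^12 ≡ 1
Thus |⟨68⟩| = ord(68) = 12.
The index is φ(109) / ord(68) = 108 / 12 = 9.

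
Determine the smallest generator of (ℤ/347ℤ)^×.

φ(347) = 347 − 1 = 346 = 2 · 173.
g is a primitive root iff g^(346/q) ≢ 1 (mod 347) for each prime q ∈ {2, 173}.
g = 2: 2^173 ≡ 346; 2^2 ≡ 4 — none is 1, so 2 is a primitive root.
The smallest primitive root modulo 347 is 2.

2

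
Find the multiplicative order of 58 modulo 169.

156

By Lagrange's theorem, ord_169(58) divides φ(169) = φ(13^2) = 13·(13−1) = 156 = 2^2 · 3 · 13.
Divisors of 156: 1, 2, 3, 4, 6, 12, 13, 26, 39, 52, 78, 156.
Check 58^d mod 169 for each divisor in increasing order:
58^1 ≡ 58 (mod 169)
58^2 ≡ 153 (mod 169)
58^3 ≡ 86 (mod 169)
58^4 ≡ 87 (mod 169)
58^6 ≡ 129 (mod 169)
58^12 ≡ 79 (mod 169)
58^13 ≡ 19 (mod 169)
58^26 ≡ 23 (mod 169)
58^39 ≡ 99 (mod 169)
58^52 ≡ 22 (mod 169)
58^78 ≡ 168 (mod 169)
58^156 ≡ 1 (mod 169) ✓
Therefore the multiplicative order of 58 modulo 169 is 156.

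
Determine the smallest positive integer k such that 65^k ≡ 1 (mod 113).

16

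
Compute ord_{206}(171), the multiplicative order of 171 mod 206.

51

ord(171) | φ(206) = φ(2)·φ(103) = 1·102 = 102 = 2 · 3 · 17.
Divisors of 102: 1, 2, 3, 6, 17, 34, 51, 102.
Compute 171^d (mod 206) for the divisors d until we hit 1:
171^1 ≡ 171 (mod 206)
171^2 ≡ 195 (mod 206)
171^3 ≡ 179 (mod 206)
171^6 ≡ 111 (mod 206)
171^17 ≡ 159 (mod 206)
171^34 ≡ 149 (mod 206)
171^51 ≡ 1 (mod 206) ✓
Therefore the multiplicative order of 171 modulo 206 is 51.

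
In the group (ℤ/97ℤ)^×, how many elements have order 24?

8

φ(97) = 97 − 1 = 96 = 2^5 · 3.
Since (Z/97Z)^× is cyclic of order 96, the number of elements of order d is φ(d) when d | 96 and 0 otherwise.
24 = 2^3 · 3 divides 96, and φ(24) = 8.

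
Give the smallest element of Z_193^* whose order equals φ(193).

5

φ(193) = 193 − 1 = 192 = 2^6 · 3.
g is a primitive root iff g^(192/q) ≢ 1 (mod 193) for each prime q ∈ {2, 3}.
g = 2: 2^96 ≡ 1 — hits 1, so not a primitive root.
g = 3: 3^96 ≡ 1 — hits 1, so not a primitive root.
g = 4: 4^96 ≡ 1 — hits 1, so not a primitive root.
g = 5: 5^96 ≡ 192; 5^64 ≡ 84 — none is 1, so 5 is a primitive root.
The smallest primitive root modulo 193 is 5.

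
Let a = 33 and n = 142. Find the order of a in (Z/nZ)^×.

70

The order of 33 must divide φ(142) = φ(2)·φ(71) = 1·70 = 70 = 2 · 5 · 7.
Divisors of 70: 1, 2, 5, 7, 10, 14, 35, 70.
Check 33^d mod 142 for each divisor in increasing order:
33^1 ≡ 33 (mod 142)
33^2 ≡ 95 (mod 142)
33^5 ≡ 51 (mod 142)
33^7 ≡ 17 (mod 142)
33^10 ≡ 45 (mod 142)
33^14 ≡ 5 (mod 142)
33^35 ≡ 141 (mod 142)
33^70 ≡ 1 (mod 142) ✓
Therefore the multiplicative order of 33 modulo 142 is 70.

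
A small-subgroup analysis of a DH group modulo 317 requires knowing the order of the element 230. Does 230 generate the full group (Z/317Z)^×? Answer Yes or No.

φ(317) = 317 − 1 = 316 = 2^2 · 79.
It suffices to check that the order of 230 is not a proper divisor of 316: compute 230^(316/q) for q ∈ {2, 79}.
230^158 ≡ 1 (mod 317)  [q = 2: ≡ 1 ✗]
230^4 ≡ 253 (mod 317)  [q = 79: ≢ 1 ✓]
230^158 ≡ 1 shows ord(230) | 158, strictly less than φ(317); not a primitive root.

No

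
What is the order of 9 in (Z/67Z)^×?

By Lagrange's theorem, ord_67(9) divides φ(67) = 67 − 1 = 66 = 2 · 3 · 11.
Divisors of 66: 1, 2, 3, 6, 11, 22, 33, 66.
Test each divisor d:
9^1 ≡ 9 (mod 67)
9^2 ≡ 14 (mod 67)
9^3 ≡ 59 (mod 67)
9^6 ≡ 64 (mod 67)
9^11 ≡ 1 (mod 67) ✓
Hence ord(9) = 11.

11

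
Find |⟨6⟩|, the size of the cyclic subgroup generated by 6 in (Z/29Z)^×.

14

Since 6 ∈ (Z/29Z)^×, its order divides φ(29) = 29 − 1 = 28 = 2^2 · 7.
Divisors of 28: 1, 2, 4, 7, 14, 28.
Check 6^d mod 29 for each divisor in increasing order:
6^1 ≡ 6 (mod 29)
6^2 ≡ 7 (mod 29)
6^4 ≡ 20 (mod 29)
6^7 ≡ 28 (mod 29)
6^14 ≡ 1 (mod 29) ✓
Hence ord(6) = 14.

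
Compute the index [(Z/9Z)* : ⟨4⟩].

2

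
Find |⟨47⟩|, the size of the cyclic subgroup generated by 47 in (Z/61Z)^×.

3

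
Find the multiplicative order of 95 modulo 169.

ord(95) | φ(169) = φ(13^2) = 13·(13−1) = 156 = 2^2 · 3 · 13.
Divisors of 156: 1, 2, 3, 4, 6, 12, 13, 26, 39, 52, 78, 156.
Compute 95^d (mod 169) for the divisors d until we hit 1:
95^1 ≡ 95 (mod 169)
95^2 ≡ 68 (mod 169)
95^3 ≡ 38 (mod 169)
95^4 ≡ 61 (mod 169)
95^6 ≡ 92 (mod 169)
95^12 ≡ 14 (mod 169)
95^13 ≡ 147 (mod 169)
95^26 ≡ 146 (mod 169)
95^39 ≡ 168 (mod 169)
95^52 ≡ 22 (mod 169)
95^78 ≡ 1 (mod 169) ✓
Therefore the multiplicative order of 95 modulo 169 is 78.

78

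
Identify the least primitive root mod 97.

5

φ(97) = 97 − 1 = 96 = 2^5 · 3.
Test candidates g = 2, 3, … against the prime factors q ∈ {2, 3} of φ(97): g is a generator iff g^(96/q) ≢ 1 for every such q.
g = 2: 2^48 ≡ 1 — hits 1, so not a primitive root.
g = 3: 3^48 ≡ 1 — hits 1, so not a primitive root.
g = 4: 4^48 ≡ 1 — hits 1, so not a primitive root.
g = 5: 5^48 ≡ 96; 5^32 ≡ 35 — none is 1, so 5 is a primitive root.
Hence the least primitive root of 97 is 5.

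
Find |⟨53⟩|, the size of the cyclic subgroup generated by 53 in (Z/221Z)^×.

Since 53 ∈ (Z/221Z)^×, its order divides φ(221) = φ(13·17) = (13−1)·(17−1) = 12·16 = 192 = 2^6 · 3.
Divisors of 192: 1, 2, 3, 4, 6, 8, 12, 16, 24, 32, 48, 64, 96, 192.
Evaluate successive powers at the divisors of 192:
53^1 ≡ 53 (mod 221)
53^2 ≡ 157 (mod 221)
53^3 ≡ 144 (mod 221)
53^4 ≡ 118 (mod 221)
53^6 ≡ 183 (mod 221)
53^8 ≡ 1 (mod 221) ✓
So ord_221(53) = 8.

8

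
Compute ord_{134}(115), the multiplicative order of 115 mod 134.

ord(115) | φ(134) = φ(2)·φ(67) = 1·66 = 66 = 2 · 3 · 11.
Divisors of 66: 1, 2, 3, 6, 11, 22, 33, 66.
Evaluate successive powers at the divisors of 66:
115^1 ≡ 115
115^2 ≡ 93
115^3 ≡ 109
115^6 ≡ 89
115^11 ≡ 105
115^22 ≡ 37
115^33 ≡ 133
115^66 ≡ 1
The smallest such exponent is 66, so the order of 115 is 66.

66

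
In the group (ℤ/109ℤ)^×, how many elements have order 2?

φ(109) = 109 − 1 = 108 = 2^2 · 3^3.
In a cyclic group of order 108, there are φ(d) elements of order d for each divisor d of 108, and zero for non-divisors.
2 | 108, and φ(2) = 2 − 1 = 1.

1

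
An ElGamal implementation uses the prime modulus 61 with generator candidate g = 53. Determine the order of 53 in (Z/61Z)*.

20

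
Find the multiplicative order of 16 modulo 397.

11

Since 16 ∈ (Z/397Z)^×, its order divides φ(397) = 397 − 1 = 396 = 2^2 · 3^2 · 11.
Divisors of 396: 1, 2, 3, 4, 6, 9, 11, 12, 18, 22, 33, 36, 44, 66, 99, 132, 198, 396.
Compute 16^d (mod 397) for the divisors d until we hit 1:
16^1 ≡ 16 (mod 397)
16^2 ≡ 256 (mod 397)
16^3 ≡ 126 (mod 397)
16^4 ≡ 31 (mod 397)
16^6 ≡ 393 (mod 397)
16^9 ≡ 290 (mod 397)
16^11 ≡ 1 (mod 397) ✓
So ord_397(16) = 11.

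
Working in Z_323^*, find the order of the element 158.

144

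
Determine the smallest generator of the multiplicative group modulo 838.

11

φ(838) = φ(2)·φ(419) = 1·418 = 418 = 2 · 11 · 19.
g is a primitive root iff g^(418/q) ≢ 1 (mod 838) for each prime q ∈ {2, 11, 19}.
g = 2: gcd(2, 838) = 2 > 1, not a unit — skip.
g = 3: 3^209 ≡ 1 — hits 1, so not a primitive root.
g = 4: gcd(4, 838) = 2 > 1, not a unit — skip.
g = 5: 5^209 ≡ 1 — hits 1, so not a primitive root.
g = 6: gcd(6, 838) = 2 > 1, not a unit — skip.
g = 7: 7^209 ≡ 1 — hits 1, so not a primitive root.
g = 8: gcd(8, 838) = 2 > 1, not a unit — skip.
g = 9: 9^209 ≡ 1 — hits 1, so not a primitive root.
g = 10: gcd(10, 838) = 2 > 1, not a unit — skip.
g = 11: 11^209 ≡ 837; 11^38 ≡ 753; 11^22 ≡ 7 — none is 1, so 11 is a primitive root.
The smallest primitive root modulo 838 is 11.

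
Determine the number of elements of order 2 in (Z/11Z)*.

1

φ(11) = 11 − 1 = 10 = 2 · 5.
Since (Z/11Z)^× is cyclic of order 10, the number of elements of order d is φ(d) when d | 10 and 0 otherwise.
2 | 10, and φ(2) = 2 − 1 = 1.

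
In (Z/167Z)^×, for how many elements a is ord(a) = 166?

φ(167) = 167 − 1 = 166 = 2 · 83.
(Z/167Z)^× is cyclic (|G| = 166); a cyclic group of order m has exactly φ(d) elements of each order d | m, and none otherwise.
166 = 2 · 83 divides 166, and φ(166) = 82.

82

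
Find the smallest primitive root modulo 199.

φ(199) = 199 − 1 = 198 = 2 · 3^2 · 11.
g is a primitive root iff g^(198/q) ≢ 1 (mod 199) for each prime q ∈ {2, 3, 11}.
g = 2: 2^99 ≡ 1 — hits 1, so not a primitive root.
g = 3: 3^99 ≡ 198; 3^66 ≡ 106; 3^18 ≡ 125 — none is 1, so 3 is a primitive root.
Hence the least primitive root of 199 is 3.

3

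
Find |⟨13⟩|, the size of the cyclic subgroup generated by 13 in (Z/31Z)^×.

30

Since 13 ∈ (Z/31Z)^×, its order divides φ(31) = 31 − 1 = 30 = 2 · 3 · 5.
Divisors of 30: 1, 2, 3, 5, 6, 10, 15, 30.
Test each divisor d:
13^1 ≡ 13
13^2 ≡ 14
13^3 ≡ 27
13^5 ≡ 6
13^6 ≡ 16
13^10 ≡ 5
13^15 ≡ 30
13^30 ≡ 1
So ord_31(13) = 30.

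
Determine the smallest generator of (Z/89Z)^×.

3

φ(89) = 89 − 1 = 88 = 2^3 · 11.
Test candidates g = 2, 3, … against the prime factors q ∈ {2, 11} of φ(89): g is a generator iff g^(88/q) ≢ 1 for every such q.
g = 2: 2^44 ≡ 1 — hits 1, so not a primitive root.
g = 3: 3^44 ≡ 88; 3^8 ≡ 64 — none is 1, so 3 is a primitive root.
So 3 is the smallest generator of (Z/89Z)^×.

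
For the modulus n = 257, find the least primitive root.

φ(257) = 257 − 1 = 256 = 2^8.
g is a primitive root iff g^(256/q) ≢ 1 (mod 257) for each prime q ∈ {2}.
g = 2: 2^128 ≡ 1 — hits 1, so not a primitive root.
g = 3: 3^128 ≡ 256 — none is 1, so 3 is a primitive root.
So 3 is the smallest generator of (Z/257Z)^×.

3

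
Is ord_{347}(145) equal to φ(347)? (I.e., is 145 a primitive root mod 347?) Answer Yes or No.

Yes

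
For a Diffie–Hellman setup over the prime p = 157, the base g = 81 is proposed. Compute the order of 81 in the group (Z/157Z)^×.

By Lagrange's theorem, ord_157(81) divides φ(157) = 157 − 1 = 156 = 2^2 · 3 · 13.
Divisors of 156: 1, 2, 3, 4, 6, 12, 13, 26, 39, 52, 78, 156.
Compute 81^d (mod 157) for the divisors d until we hit 1:
81^1 ≡ 81
81^2 ≡ 124
81^3 ≡ 153
81^4 ≡ 147
81^6 ≡ 16
81^12 ≡ 99
81^13 ≡ 12
81^26 ≡ 144
81^39 ≡ 1
So ord_157(81) = 39.

39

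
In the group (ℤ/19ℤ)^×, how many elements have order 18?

6

φ(19) = 19 − 1 = 18 = 2 · 3^2.
Since (Z/19Z)^× is cyclic of order 18, the number of elements of order d is φ(d) when d | 18 and 0 otherwise.
18 = 2 · 3^2 divides 18, and φ(18) = 6.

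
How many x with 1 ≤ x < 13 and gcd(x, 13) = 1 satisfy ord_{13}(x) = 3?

φ(13) = 13 − 1 = 12 = 2^2 · 3.
(Z/13Z)^× is cyclic (|G| = 12); a cyclic group of order m has exactly φ(d) elements of each order d | m, and none otherwise.
3 | 12, and φ(3) = 3 − 1 = 2.

2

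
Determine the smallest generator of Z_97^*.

5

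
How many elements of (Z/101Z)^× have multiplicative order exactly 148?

0

φ(101) = 101 − 1 = 100 = 2^2 · 5^2.
In a cyclic group of order 100, there are φ(d) elements of order d for each divisor d of 100, and zero for non-divisors.
148 does not divide 100, so no element of (Z/101Z)^× has order 148.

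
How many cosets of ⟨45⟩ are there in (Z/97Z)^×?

3

By Lagrange's theorem, ord_97(45) divides φ(97) = 97 − 1 = 96 = 2^5 · 3.
Divisors of 96: 1, 2, 3, 4, 6, 8, 12, 16, 24, 32, 48, 96.
Test each divisor d:
45^1 ≡ 45
45^2 ≡ 85
45^3 ≡ 42
45^4 ≡ 47
45^6 ≡ 18
45^8 ≡ 75
45^12 ≡ 33
45^16 ≡ 96
45^24 ≡ 22
45^32 ≡ 1
So ord_97(45) = 32, hence |⟨45⟩| = 32.
Index = |(Z/97Z)^×| / |⟨45⟩| = 96 / 32 = 3.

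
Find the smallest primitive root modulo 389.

2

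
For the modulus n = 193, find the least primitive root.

φ(193) = 193 − 1 = 192 = 2^6 · 3.
g is a primitive root iff g^(192/q) ≢ 1 (mod 193) for each prime q ∈ {2, 3}.
g = 2: 2^96 ≡ 1 — hits 1, so not a primitive root.
g = 3: 3^96 ≡ 1 — hits 1, so not a primitive root.
g = 4: 4^96 ≡ 1 — hits 1, so not a primitive root.
g = 5: 5^96 ≡ 192; 5^64 ≡ 84 — none is 1, so 5 is a primitive root.
The smallest primitive root modulo 193 is 5.

5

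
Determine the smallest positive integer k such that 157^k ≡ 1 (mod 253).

The order of 157 must divide φ(253) = φ(11·23) = (11−1)·(23−1) = 10·22 = 220 = 2^2 · 5 · 11.
Divisors of 220: 1, 2, 4, 5, 10, 11, 20, 22, 44, 55, 110, 220.
Check 157^d mod 253 for each divisor in increasing order:
157^1 ≡ 157 (mod 253)
157^2 ≡ 108 (mod 253)
157^4 ≡ 26 (mod 253)
157^5 ≡ 34 (mod 253)
157^10 ≡ 144 (mod 253)
157^11 ≡ 91 (mod 253)
157^20 ≡ 243 (mod 253)
157^22 ≡ 185 (mod 253)
157^44 ≡ 70 (mod 253)
157^55 ≡ 45 (mod 253)
157^110 ≡ 1 (mod 253) ✓
The smallest such exponent is 110, so the order of 157 is 110.

110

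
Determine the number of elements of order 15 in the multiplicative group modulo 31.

φ(31) = 31 − 1 = 30 = 2 · 3 · 5.
Since (Z/31Z)^× is cyclic of order 30, the number of elements of order d is φ(d) when d | 30 and 0 otherwise.
15 = 3 · 5 divides 30, and φ(15) = 8.

8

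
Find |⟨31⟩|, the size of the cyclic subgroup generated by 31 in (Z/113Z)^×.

By Lagrange's theorem, ord_113(31) divides φ(113) = 113 − 1 = 112 = 2^4 · 7.
Divisors of 112: 1, 2, 4, 7, 8, 14, 16, 28, 56, 112.
Evaluate successive powers at the divisors of 112:
31^1 ≡ 31
31^2 ≡ 57
31^4 ≡ 85
31^7 ≡ 18
31^8 ≡ 106
31^14 ≡ 98
31^16 ≡ 49
31^28 ≡ 112
31^56 ≡ 1
The smallest such exponent is 56, so the order of 31 is 56.

56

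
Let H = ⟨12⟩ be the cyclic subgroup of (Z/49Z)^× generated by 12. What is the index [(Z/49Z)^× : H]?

1

ord(12) | φ(49) = φ(7^2) = 7·(7−1) = 42 = 2 · 3 · 7.
Divisors of 42: 1, 2, 3, 6, 7, 14, 21, 42.
Check 12^d mod 49 for each divisor in increasing order:
12^1 ≡ 12 (mod 49)
12^2 ≡ 46 (mod 49)
12^3 ≡ 13 (mod 49)
12^6 ≡ 22 (mod 49)
12^7 ≡ 19 (mod 49)
12^14 ≡ 18 (mod 49)
12^21 ≡ 48 (mod 49)
12^42 ≡ 1 (mod 49) ✓
Thus |⟨12⟩| = ord(12) = 42.
[(Z/49Z)^× : ⟨12⟩] = 42/42 = 1.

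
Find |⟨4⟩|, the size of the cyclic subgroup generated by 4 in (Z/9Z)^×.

The order of 4 must divide φ(9) = φ(3^2) = 3·(3−1) = 6 = 2 · 3.
Divisors of 6: 1, 2, 3, 6.
Test each divisor d:
4^1 ≡ 4 (mod 9)
4^2 ≡ 7 (mod 9)
4^3 ≡ 1 (mod 9) ✓
Therefore the multiplicative order of 4 modulo 9 is 3.

3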